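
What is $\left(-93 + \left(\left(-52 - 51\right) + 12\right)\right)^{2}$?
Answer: $33856$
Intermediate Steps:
$\left(-93 + \left(\left(-52 - 51\right) + 12\right)\right)^{2} = \left(-93 + \left(-103 + 12\right)\right)^{2} = \left(-93 - 91\right)^{2} = \left(-184\right)^{2} = 33856$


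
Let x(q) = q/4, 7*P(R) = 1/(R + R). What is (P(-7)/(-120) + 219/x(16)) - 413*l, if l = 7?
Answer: -33354299/11760 ≈ -2836.3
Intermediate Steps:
P(R) = 1/(14*R) (P(R) = 1/(7*(R + R)) = 1/(7*((2*R))) = (1/(2*R))/7 = 1/(14*R))
x(q) = q/4 (x(q) = q*(¼) = q/4)
(P(-7)/(-120) + 219/x(16)) - 413*l = (((1/14)/(-7))/(-120) + 219/(((¼)*16))) - 413*7 = (((1/14)*(-⅐))*(-1/120) + 219/4) - 2891 = (-1/98*(-1/120) + 219*(¼)) - 2891 = (1/11760 + 219/4) - 2891 = 643861/11760 - 2891 = -33354299/11760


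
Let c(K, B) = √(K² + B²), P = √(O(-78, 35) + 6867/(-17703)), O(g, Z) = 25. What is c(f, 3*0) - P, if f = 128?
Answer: 128 - 2*√485849/281 ≈ 123.04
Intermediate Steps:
P = 2*√485849/281 (P = √(25 + 6867/(-17703)) = √(25 + 6867*(-1/17703)) = √(25 - 109/281) = √(6916/281) = 2*√485849/281 ≈ 4.9611)
c(K, B) = √(B² + K²)
c(f, 3*0) - P = √((3*0)² + 128²) - 2*√485849/281 = √(0² + 16384) - 2*√485849/281 = √(0 + 16384) - 2*√485849/281 = √16384 - 2*√485849/281 = 128 - 2*√485849/281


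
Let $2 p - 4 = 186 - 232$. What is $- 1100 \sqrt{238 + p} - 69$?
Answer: $-69 - 1100 \sqrt{217} \approx -16273.0$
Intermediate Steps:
$p = -21$ ($p = 2 + \frac{186 - 232}{2} = 2 + \frac{1}{2} \left(-46\right) = 2 - 23 = -21$)
$- 1100 \sqrt{238 + p} - 69 = - 1100 \sqrt{238 - 21} - 69 = - 1100 \sqrt{217} - 69 = -69 - 1100 \sqrt{217}$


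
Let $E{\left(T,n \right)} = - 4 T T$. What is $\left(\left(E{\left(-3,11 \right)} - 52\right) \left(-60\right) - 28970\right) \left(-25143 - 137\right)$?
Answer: $598883200$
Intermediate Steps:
$E{\left(T,n \right)} = - 4 T^{2}$
$\left(\left(E{\left(-3,11 \right)} - 52\right) \left(-60\right) - 28970\right) \left(-25143 - 137\right) = \left(\left(- 4 \left(-3\right)^{2} - 52\right) \left(-60\right) - 28970\right) \left(-25143 - 137\right) = \left(\left(\left(-4\right) 9 - 52\right) \left(-60\right) - 28970\right) \left(-25280\right) = \left(\left(-36 - 52\right) \left(-60\right) - 28970\right) \left(-25280\right) = \left(\left(-88\right) \left(-60\right) - 28970\right) \left(-25280\right) = \left(5280 - 28970\right) \left(-25280\right) = \left(-23690\right) \left(-25280\right) = 598883200$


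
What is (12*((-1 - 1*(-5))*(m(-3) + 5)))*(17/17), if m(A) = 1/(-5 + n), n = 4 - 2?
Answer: 224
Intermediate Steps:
n = 2
m(A) = -⅓ (m(A) = 1/(-5 + 2) = 1/(-3) = -⅓)
(12*((-1 - 1*(-5))*(m(-3) + 5)))*(17/17) = (12*((-1 - 1*(-5))*(-⅓ + 5)))*(17/17) = (12*((-1 + 5)*(14/3)))*(17*(1/17)) = (12*(4*(14/3)))*1 = (12*(56/3))*1 = 224*1 = 224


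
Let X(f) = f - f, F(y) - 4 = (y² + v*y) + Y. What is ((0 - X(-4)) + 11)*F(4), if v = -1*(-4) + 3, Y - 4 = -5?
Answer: 517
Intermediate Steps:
Y = -1 (Y = 4 - 5 = -1)
v = 7 (v = 4 + 3 = 7)
F(y) = 3 + y² + 7*y (F(y) = 4 + ((y² + 7*y) - 1) = 4 + (-1 + y² + 7*y) = 3 + y² + 7*y)
X(f) = 0
((0 - X(-4)) + 11)*F(4) = ((0 - 1*0) + 11)*(3 + 4² + 7*4) = ((0 + 0) + 11)*(3 + 16 + 28) = (0 + 11)*47 = 11*47 = 517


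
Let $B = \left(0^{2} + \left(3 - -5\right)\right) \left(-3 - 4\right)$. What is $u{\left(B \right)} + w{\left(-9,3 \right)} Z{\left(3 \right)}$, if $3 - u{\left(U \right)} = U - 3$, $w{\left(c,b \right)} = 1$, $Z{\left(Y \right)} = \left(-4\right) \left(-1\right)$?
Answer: $66$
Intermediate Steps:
$Z{\left(Y \right)} = 4$
$B = -56$ ($B = \left(0 + \left(3 + 5\right)\right) \left(-7\right) = \left(0 + 8\right) \left(-7\right) = 8 \left(-7\right) = -56$)
$u{\left(U \right)} = 6 - U$ ($u{\left(U \right)} = 3 - \left(U - 3\right) = 3 - \left(-3 + U\right) = 6 - U$)
$u{\left(B \right)} + w{\left(-9,3 \right)} Z{\left(3 \right)} = \left(6 - -56\right) + 1 \cdot 4 = \left(6 + 56\right) + 4 = 62 + 4 = 66$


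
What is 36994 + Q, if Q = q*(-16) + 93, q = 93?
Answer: 35599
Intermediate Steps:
Q = -1395 (Q = 93*(-16) + 93 = -1488 + 93 = -1395)
36994 + Q = 36994 - 1395 = 35599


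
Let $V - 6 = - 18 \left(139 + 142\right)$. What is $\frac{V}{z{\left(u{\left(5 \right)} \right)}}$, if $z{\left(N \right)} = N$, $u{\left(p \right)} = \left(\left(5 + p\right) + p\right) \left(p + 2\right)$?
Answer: $- \frac{1684}{35} \approx -48.114$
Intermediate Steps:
$u{\left(p \right)} = \left(2 + p\right) \left(5 + 2 p\right)$ ($u{\left(p \right)} = \left(5 + 2 p\right) \left(2 + p\right) = \left(2 + p\right) \left(5 + 2 p\right)$)
$V = -5052$ ($V = 6 - 18 \left(139 + 142\right) = 6 - 5058 = -5052$)
$\frac{V}{z{\left(u{\left(5 \right)} \right)}} = - \frac{5052}{10 + 2 \cdot 5^{2} + 9 \cdot 5} = - \frac{5052}{10 + 2 \cdot 25 + 45} = - \frac{5052}{10 + 50 + 45} = - \frac{5052}{105} = \left(-5052\right) \frac{1}{105} = - \frac{1684}{35}$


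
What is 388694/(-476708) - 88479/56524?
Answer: -16037296697/6736360748 ≈ -2.3807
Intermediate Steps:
388694/(-476708) - 88479/56524 = 388694*(-1/476708) - 88479*1/56524 = -194347/238354 - 88479/56524 = -16037296697/6736360748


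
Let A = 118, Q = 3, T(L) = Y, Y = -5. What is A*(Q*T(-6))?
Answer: -1770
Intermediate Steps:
T(L) = -5
A*(Q*T(-6)) = 118*(3*(-5)) = 118*(-15) = -1770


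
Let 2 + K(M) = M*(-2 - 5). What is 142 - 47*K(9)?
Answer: 3197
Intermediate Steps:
K(M) = -2 - 7*M (K(M) = -2 + M*(-2 - 5) = -2 + M*(-7) = -2 - 7*M)
142 - 47*K(9) = 142 - 47*(-2 - 7*9) = 142 - 47*(-2 - 63) = 142 - 47*(-65) = 142 + 3055 = 3197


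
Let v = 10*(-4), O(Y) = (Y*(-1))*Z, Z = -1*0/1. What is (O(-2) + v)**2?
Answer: 1600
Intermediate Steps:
Z = 0 (Z = 0*1 = 0)
O(Y) = 0 (O(Y) = (Y*(-1))*0 = -Y*0 = 0)
v = -40
(O(-2) + v)**2 = (0 - 40)**2 = (-40)**2 = 1600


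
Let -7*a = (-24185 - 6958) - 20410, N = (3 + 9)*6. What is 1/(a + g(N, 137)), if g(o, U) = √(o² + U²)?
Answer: 360871/2656538112 - 49*√23953/2656538112 ≈ 0.00013299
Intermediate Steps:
N = 72 (N = 12*6 = 72)
a = 51553/7 (a = -((-24185 - 6958) - 20410)/7 = -(-31143 - 20410)/7 = -⅐*(-51553) = 51553/7 ≈ 7364.7)
g(o, U) = √(U² + o²)
1/(a + g(N, 137)) = 1/(51553/7 + √(137² + 72²)) = 1/(51553/7 + √(18769 + 5184)) = 1/(51553/7 + √23953)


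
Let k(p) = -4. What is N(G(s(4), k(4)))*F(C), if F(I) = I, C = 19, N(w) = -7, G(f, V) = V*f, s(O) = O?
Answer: -133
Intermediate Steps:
N(G(s(4), k(4)))*F(C) = -7*19 = -133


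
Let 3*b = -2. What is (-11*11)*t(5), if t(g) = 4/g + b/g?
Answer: -242/3 ≈ -80.667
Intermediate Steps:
b = -⅔ (b = (⅓)*(-2) = -⅔ ≈ -0.66667)
t(g) = 10/(3*g) (t(g) = 4/g - 2/(3*g) = 10/(3*g))
(-11*11)*t(5) = (-11*11)*((10/3)/5) = -1210/(3*5) = -121*⅔ = -242/3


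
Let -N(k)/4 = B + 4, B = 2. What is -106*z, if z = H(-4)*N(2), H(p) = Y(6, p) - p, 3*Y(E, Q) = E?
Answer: 15264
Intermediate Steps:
Y(E, Q) = E/3
N(k) = -24 (N(k) = -4*(2 + 4) = -4*6 = -24)
H(p) = 2 - p (H(p) = (⅓)*6 - p = 2 - p)
z = -144 (z = (2 - 1*(-4))*(-24) = (2 + 4)*(-24) = 6*(-24) = -144)
-106*z = -106*(-144) = 15264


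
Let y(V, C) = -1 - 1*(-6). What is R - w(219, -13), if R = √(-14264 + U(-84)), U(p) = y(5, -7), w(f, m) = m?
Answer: 13 + 7*I*√291 ≈ 13.0 + 119.41*I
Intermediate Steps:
y(V, C) = 5 (y(V, C) = -1 + 6 = 5)
U(p) = 5
R = 7*I*√291 (R = √(-14264 + 5) = √(-14259) = 7*I*√291 ≈ 119.41*I)
R - w(219, -13) = 7*I*√291 - 1*(-13) = 7*I*√291 + 13 = 13 + 7*I*√291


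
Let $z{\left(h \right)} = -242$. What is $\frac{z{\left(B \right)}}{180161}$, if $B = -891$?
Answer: $- \frac{242}{180161} \approx -0.0013432$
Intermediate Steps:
$\frac{z{\left(B \right)}}{180161} = - \frac{242}{180161}$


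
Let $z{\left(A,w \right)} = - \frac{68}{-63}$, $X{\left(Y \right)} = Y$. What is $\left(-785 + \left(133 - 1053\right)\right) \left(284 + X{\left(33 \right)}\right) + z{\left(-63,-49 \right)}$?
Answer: $- \frac{34050487}{63} \approx -5.4048 \cdot 10^{5}$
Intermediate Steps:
$z{\left(A,w \right)} = \frac{68}{63}$ ($z{\left(A,w \right)} = \left(-68\right) \left(- \frac{1}{63}\right) = \frac{68}{63}$)
$\left(-785 + \left(133 - 1053\right)\right) \left(284 + X{\left(33 \right)}\right) + z{\left(-63,-49 \right)} = \left(-785 + \left(133 - 1053\right)\right) \left(284 + 33\right) + \frac{68}{63} = \left(-785 + \left(133 - 1053\right)\right) 317 + \frac{68}{63} = \left(-785 - 920\right) 317 + \frac{68}{63} = \left(-1705\right) 317 + \frac{68}{63} = -540485 + \frac{68}{63} = - \frac{34050487}{63}$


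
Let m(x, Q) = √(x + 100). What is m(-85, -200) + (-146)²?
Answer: 21316 + √15 ≈ 21320.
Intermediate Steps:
m(x, Q) = √(100 + x)
m(-85, -200) + (-146)² = √(100 - 85) + (-146)² = √15 + 21316 = 21316 + √15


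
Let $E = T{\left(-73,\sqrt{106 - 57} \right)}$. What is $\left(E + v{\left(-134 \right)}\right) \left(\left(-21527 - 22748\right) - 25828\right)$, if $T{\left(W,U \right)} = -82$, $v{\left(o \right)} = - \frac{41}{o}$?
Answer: $\frac{767417541}{134} \approx 5.727 \cdot 10^{6}$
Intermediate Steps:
$E = -82$
$\left(E + v{\left(-134 \right)}\right) \left(\left(-21527 - 22748\right) - 25828\right) = \left(-82 - \frac{41}{-134}\right) \left(\left(-21527 - 22748\right) - 25828\right) = \left(-82 - - \frac{41}{134}\right) \left(-44275 - 25828\right) = \left(-82 + \frac{41}{134}\right) \left(-70103\right) = \left(- \frac{10947}{134}\right) \left(-70103\right) = \frac{767417541}{134}$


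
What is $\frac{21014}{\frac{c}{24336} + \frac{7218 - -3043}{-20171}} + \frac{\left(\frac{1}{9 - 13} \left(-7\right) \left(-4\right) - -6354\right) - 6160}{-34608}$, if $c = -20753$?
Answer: $- \frac{18789205102428595}{1217328128688} \approx -15435.0$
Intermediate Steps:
$\frac{21014}{\frac{c}{24336} + \frac{7218 - -3043}{-20171}} + \frac{\left(\frac{1}{9 - 13} \left(-7\right) \left(-4\right) - -6354\right) - 6160}{-34608} = \frac{21014}{- \frac{20753}{24336} + \frac{7218 - -3043}{-20171}} + \frac{\left(\frac{1}{9 - 13} \left(-7\right) \left(-4\right) - -6354\right) - 6160}{-34608} = \frac{21014}{\left(-20753\right) \frac{1}{24336} + \left(7218 + 3043\right) \left(- \frac{1}{20171}\right)} + \left(\left(\frac{1}{-4} \left(-7\right) \left(-4\right) + 6354\right) - 6160\right) \left(- \frac{1}{34608}\right) = \frac{21014}{- \frac{20753}{24336} + 10261 \left(- \frac{1}{20171}\right)} + \left(\left(\left(- \frac{1}{4}\right) \left(-7\right) \left(-4\right) + 6354\right) - 6160\right) \left(- \frac{1}{34608}\right) = \frac{21014}{- \frac{20753}{24336} - \frac{10261}{20171}} + \left(\left(\frac{7}{4} \left(-4\right) + 6354\right) - 6160\right) \left(- \frac{1}{34608}\right) = \frac{21014}{- \frac{668320459}{490881456}} + \left(\left(-7 + 6354\right) - 6160\right) \left(- \frac{1}{34608}\right) = 21014 \left(- \frac{490881456}{668320459}\right) + \left(6347 - 6160\right) \left(- \frac{1}{34608}\right) = - \frac{542914890336}{35174761} + 187 \left(- \frac{1}{34608}\right) = - \frac{542914890336}{35174761} - \frac{187}{34608} = - \frac{18789205102428595}{1217328128688}$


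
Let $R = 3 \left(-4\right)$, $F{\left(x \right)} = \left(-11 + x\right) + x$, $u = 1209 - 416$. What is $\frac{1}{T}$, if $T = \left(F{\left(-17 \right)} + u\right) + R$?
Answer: $\frac{1}{736} \approx 0.0013587$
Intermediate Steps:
$u = 793$ ($u = 1209 - 416 = 793$)
$F{\left(x \right)} = -11 + 2 x$
$R = -12$
$T = 736$ ($T = \left(\left(-11 + 2 \left(-17\right)\right) + 793\right) - 12 = \left(\left(-11 - 34\right) + 793\right) - 12 = \left(-45 + 793\right) - 12 = 748 - 12 = 736$)
$\frac{1}{T} = \frac{1}{736}$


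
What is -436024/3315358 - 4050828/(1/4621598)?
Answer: -31033903514007780788/1657679 ≈ -1.8721e+13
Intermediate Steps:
-436024/3315358 - 4050828/(1/4621598) = -436024*1/3315358 - 4050828/1/4621598 = -218012/1657679 - 4050828*4621598 = -218012/1657679 - 18721298583144 = -31033903514007780788/1657679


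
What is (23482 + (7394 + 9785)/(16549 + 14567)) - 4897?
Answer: 578308039/31116 ≈ 18586.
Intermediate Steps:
(23482 + (7394 + 9785)/(16549 + 14567)) - 4897 = (23482 + 17179/31116) - 4897 = 730683091/31116 - 4897 = 578308039/31116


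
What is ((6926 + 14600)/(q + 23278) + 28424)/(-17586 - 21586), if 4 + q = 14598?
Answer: -538247627/741760992 ≈ -0.72563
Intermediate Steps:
q = 14594 (q = -4 + 14598 = 14594)
((6926 + 14600)/(q + 23278) + 28424)/(-17586 - 21586) = ((6926 + 14600)/(14594 + 23278) + 28424)/(-17586 - 21586) = (21526/37872 + 28424)/(-39172) = (21526*(1/37872) + 28424)*(-1/39172) = (10763/18936 + 28424)*(-1/39172) = (538247627/18936)*(-1/39172) = -538247627/741760992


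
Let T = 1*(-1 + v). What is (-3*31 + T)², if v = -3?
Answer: 9409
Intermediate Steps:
T = -4 (T = 1*(-1 - 3) = 1*(-4) = -4)
(-3*31 + T)² = (-3*31 - 4)² = (-93 - 4)² = (-97)² = 9409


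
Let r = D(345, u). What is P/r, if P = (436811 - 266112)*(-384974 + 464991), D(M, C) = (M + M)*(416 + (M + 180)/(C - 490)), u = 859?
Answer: 24348334661/513430 ≈ 47423.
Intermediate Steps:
D(M, C) = 2*M*(416 + (180 + M)/(-490 + C)) (D(M, C) = (2*M)*(416 + (180 + M)/(-490 + C)) = 2*M*(416 + (180 + M)/(-490 + C)))
r = 11808890/41 (r = 2*345*(-203660 + 345 + 416*859)/(-490 + 859) = 2*345*(-203660 + 345 + 357344)/369 = 2*345*(1/369)*154029 = 11808890/41 ≈ 2.8802e+5)
P = 13658821883 (P = 170699*80017 = 13658821883)
P/r = 13658821883/(11808890/41) = 13658821883*(41/11808890) = 24348334661/513430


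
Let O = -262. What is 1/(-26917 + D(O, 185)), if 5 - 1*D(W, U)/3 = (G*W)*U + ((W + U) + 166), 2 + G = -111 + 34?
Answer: -1/11514559 ≈ -8.6847e-8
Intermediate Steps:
G = -79 (G = -2 + (-111 + 34) = -2 - 77 = -79)
D(W, U) = -483 - 3*U - 3*W + 237*U*W (D(W, U) = 15 - 3*((-79*W)*U + ((W + U) + 166)) = 15 - 3*(-79*U*W + ((U + W) + 166)) = 15 - 3*(-79*U*W + (166 + U + W)) = 15 - 3*(166 + U + W - 79*U*W) = 15 + (-498 - 3*U - 3*W + 237*U*W) = -483 - 3*U - 3*W + 237*U*W)
1/(-26917 + D(O, 185)) = 1/(-26917 + (-483 - 3*185 - 3*(-262) + 237*185*(-262))) = 1/(-26917 + (-483 - 555 + 786 - 11487390)) = 1/(-26917 - 11487642) = 1/(-11514559) = -1/11514559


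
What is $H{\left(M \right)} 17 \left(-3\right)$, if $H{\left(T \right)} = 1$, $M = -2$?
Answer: $-51$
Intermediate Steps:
$H{\left(M \right)} 17 \left(-3\right) = 1 \cdot 17 \left(-3\right) = 17 \left(-3\right) = -51$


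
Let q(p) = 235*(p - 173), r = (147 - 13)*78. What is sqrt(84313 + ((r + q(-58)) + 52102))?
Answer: sqrt(92582) ≈ 304.27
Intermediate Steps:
r = 10452 (r = 134*78 = 10452)
q(p) = -40655 + 235*p (q(p) = 235*(-173 + p) = -40655 + 235*p)
sqrt(84313 + ((r + q(-58)) + 52102)) = sqrt(84313 + ((10452 + (-40655 + 235*(-58))) + 52102)) = sqrt(84313 + ((10452 + (-40655 - 13630)) + 52102)) = sqrt(84313 + ((10452 - 54285) + 52102)) = sqrt(84313 + (-43833 + 52102)) = sqrt(84313 + 8269) = sqrt(92582)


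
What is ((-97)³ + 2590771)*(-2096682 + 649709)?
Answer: -2428162497354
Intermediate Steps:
((-97)³ + 2590771)*(-2096682 + 649709) = (-912673 + 2590771)*(-1446973) = 1678098*(-1446973) = -2428162497354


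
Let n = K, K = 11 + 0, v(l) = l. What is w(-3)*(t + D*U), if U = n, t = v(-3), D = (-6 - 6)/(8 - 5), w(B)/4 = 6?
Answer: -1128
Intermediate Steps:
w(B) = 24 (w(B) = 4*6 = 24)
D = -4 (D = -12/3 = -12*⅓ = -4)
t = -3
K = 11
n = 11
U = 11
w(-3)*(t + D*U) = 24*(-3 - 4*11) = 24*(-3 - 44) = 24*(-47) = -1128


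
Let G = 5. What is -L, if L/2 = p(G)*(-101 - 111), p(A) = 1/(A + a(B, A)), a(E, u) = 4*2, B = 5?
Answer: 424/13 ≈ 32.615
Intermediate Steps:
a(E, u) = 8
p(A) = 1/(8 + A) (p(A) = 1/(A + 8) = 1/(8 + A))
L = -424/13 (L = 2*((-101 - 111)/(8 + 5)) = 2*(-212/13) = -424/13 ≈ -32.615)
-L = -1*(-424/13) = 424/13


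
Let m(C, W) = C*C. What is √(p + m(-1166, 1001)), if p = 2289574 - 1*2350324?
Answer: √1298806 ≈ 1139.7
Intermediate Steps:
p = -60750 (p = 2289574 - 2350324 = -60750)
m(C, W) = C²
√(p + m(-1166, 1001)) = √(-60750 + (-1166)²) = √(-60750 + 1359556) = √1298806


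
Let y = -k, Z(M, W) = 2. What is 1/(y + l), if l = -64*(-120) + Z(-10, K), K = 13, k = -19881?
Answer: 1/27563 ≈ 3.6281e-5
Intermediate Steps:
l = 7682 (l = -64*(-120) + 2 = 7680 + 2 = 7682)
y = 19881 (y = -1*(-19881) = 19881)
1/(y + l) = 1/(19881 + 7682) = 1/27563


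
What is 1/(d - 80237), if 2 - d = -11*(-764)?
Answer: -1/88639 ≈ -1.1282e-5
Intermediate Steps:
d = -8402 (d = 2 - (-11)*(-764) = 2 - 1*8404 = 2 - 8404 = -8402)
1/(d - 80237) = 1/(-8402 - 80237) = 1/(-88639) = -1/88639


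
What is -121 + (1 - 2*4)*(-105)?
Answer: 614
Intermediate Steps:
-121 + (1 - 2*4)*(-105) = -121 + (1 - 8)*(-105) = -121 - 7*(-105) = -121 + 735 = 614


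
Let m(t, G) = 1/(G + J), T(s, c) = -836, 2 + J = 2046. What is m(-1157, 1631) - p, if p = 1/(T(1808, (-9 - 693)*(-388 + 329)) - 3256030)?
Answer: 1086847/3989660850 ≈ 0.00027242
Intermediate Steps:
J = 2044 (J = -2 + 2046 = 2044)
p = -1/3256866 (p = 1/(-836 - 3256030) = 1/(-3256866) = -1/3256866 ≈ -3.0704e-7)
m(t, G) = 1/(2044 + G) (m(t, G) = 1/(G + 2044) = 1/(2044 + G))
m(-1157, 1631) - p = 1/(2044 + 1631) - 1*(-1/3256866) = 1/3675 + 1/3256866 = 1086847/3989660850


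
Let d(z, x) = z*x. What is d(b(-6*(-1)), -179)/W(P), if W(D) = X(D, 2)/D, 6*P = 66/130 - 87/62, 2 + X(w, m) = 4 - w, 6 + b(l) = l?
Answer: 0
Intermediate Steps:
b(l) = -6 + l
X(w, m) = 2 - w (X(w, m) = -2 + (4 - w) = 2 - w)
d(z, x) = x*z
P = -1203/8060 (P = (66/130 - 87/62)/6 = (66*(1/130) - 87*1/62)/6 = (33/65 - 87/62)/6 = (1/6)*(-3609/4030) = -1203/8060 ≈ -0.14926)
W(D) = (2 - D)/D
d(b(-6*(-1)), -179)/W(P) = (-179*(-6 - 6*(-1)))/(((2 - 1*(-1203/8060))/(-1203/8060))) = (-179*(-6 + 6))/((-8060*(2 + 1203/8060)/1203)) = (-179*0)/((-8060/1203*17323/8060)) = 0/(-17323/1203) = 0*(-1203/17323) = 0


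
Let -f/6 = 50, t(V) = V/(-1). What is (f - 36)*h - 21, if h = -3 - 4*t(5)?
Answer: -5733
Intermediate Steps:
t(V) = -V (t(V) = V*(-1) = -V)
f = -300 (f = -6*50 = -300)
h = 17 (h = -3 - (-4)*5 = -3 - 4*(-5) = -3 + 20 = 17)
(f - 36)*h - 21 = (-300 - 36)*17 - 21 = -336*17 - 21 = -5712 - 21 = -5733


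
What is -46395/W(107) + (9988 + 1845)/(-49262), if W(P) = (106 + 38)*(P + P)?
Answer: -147230901/84336544 ≈ -1.7458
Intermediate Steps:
W(P) = 288*P (W(P) = 144*(2*P) = 288*P)
-46395/W(107) + (9988 + 1845)/(-49262) = -46395/(288*107) + (9988 + 1845)/(-49262) = -46395/30816 + 11833*(-1/49262) = -46395*1/30816 - 11833/49262 = -5155/3424 - 11833/49262 = -147230901/84336544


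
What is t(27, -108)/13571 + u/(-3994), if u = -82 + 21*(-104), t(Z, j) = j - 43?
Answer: 15074396/27101287 ≈ 0.55622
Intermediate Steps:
t(Z, j) = -43 + j
u = -2266 (u = -82 - 2184 = -2266)
t(27, -108)/13571 + u/(-3994) = (-43 - 108)/13571 - 2266/(-3994) = -151*1/13571 - 2266*(-1/3994) = -151/13571 + 1133/1997 = 15074396/27101287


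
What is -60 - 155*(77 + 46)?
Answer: -19125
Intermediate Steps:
-60 - 155*(77 + 46) = -60 - 155*123 = -60 - 19065 = -19125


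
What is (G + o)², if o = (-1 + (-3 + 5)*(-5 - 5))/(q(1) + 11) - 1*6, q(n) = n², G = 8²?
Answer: 50625/16 ≈ 3164.1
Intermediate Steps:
G = 64
o = -31/4 (o = (-1 + (-3 + 5)*(-5 - 5))/(1² + 11) - 1*6 = (-1 + 2*(-10))/(1 + 11) - 6 = (-1 - 20)/12 - 6 = -21*1/12 - 6 = -7/4 - 6 = -31/4 ≈ -7.7500)
(G + o)² = (64 - 31/4)² = (225/4)² = 50625/16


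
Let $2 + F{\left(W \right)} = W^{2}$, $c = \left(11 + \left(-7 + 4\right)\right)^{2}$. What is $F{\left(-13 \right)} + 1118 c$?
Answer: $71719$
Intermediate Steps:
$c = 64$ ($c = \left(11 - 3\right)^{2} = 8^{2} = 64$)
$F{\left(W \right)} = -2 + W^{2}$
$F{\left(-13 \right)} + 1118 c = \left(-2 + \left(-13\right)^{2}\right) + 1118 \cdot 64 = \left(-2 + 169\right) + 71552 = 167 + 71552 = 71719$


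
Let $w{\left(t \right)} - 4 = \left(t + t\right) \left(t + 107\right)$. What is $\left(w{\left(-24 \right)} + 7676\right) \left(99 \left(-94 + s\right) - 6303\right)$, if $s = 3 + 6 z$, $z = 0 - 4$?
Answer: $-65374848$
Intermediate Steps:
$z = -4$
$s = -21$ ($s = 3 + 6 \left(-4\right) = 3 - 24 = -21$)
$w{\left(t \right)} = 4 + 2 t \left(107 + t\right)$ ($w{\left(t \right)} = 4 + \left(t + t\right) \left(t + 107\right) = 4 + 2 t \left(107 + t\right)$)
$\left(w{\left(-24 \right)} + 7676\right) \left(99 \left(-94 + s\right) - 6303\right) = \left(\left(4 + 2 \left(-24\right)^{2} + 214 \left(-24\right)\right) + 7676\right) \left(99 \left(-94 - 21\right) - 6303\right) = \left(\left(4 + 2 \cdot 576 - 5136\right) + 7676\right) \left(99 \left(-115\right) - 6303\right) = \left(\left(4 + 1152 - 5136\right) + 7676\right) \left(-11385 - 6303\right) = \left(-3980 + 7676\right) \left(-17688\right) = 3696 \left(-17688\right) = -65374848$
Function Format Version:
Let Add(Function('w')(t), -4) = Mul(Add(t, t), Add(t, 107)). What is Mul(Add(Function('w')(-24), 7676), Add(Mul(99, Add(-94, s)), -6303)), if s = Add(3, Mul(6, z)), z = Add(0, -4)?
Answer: -65374848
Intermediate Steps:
z = -4
s = -21 (s = Add(3, Mul(6, -4)) = Add(3, -24) = -21)
Function('w')(t) = Add(4, Mul(2, t, Add(107, t))) (Function('w')(t) = Add(4, Mul(Add(t, t), Add(t, 107))) = Add(4, Mul(Mul(2, t), Add(107, t))) = Add(4, Mul(2, t, Add(107, t))))
Mul(Add(Function('w')(-24), 7676), Add(Mul(99, Add(-94, s)), -6303)) = Mul(Add(Add(4, Mul(2, Pow(-24, 2)), Mul(214, -24)), 7676), Add(Mul(99, Add(-94, -21)), -6303)) = Mul(Add(Add(4, Mul(2, 576), -5136), 7676), Add(Mul(99, -115), -6303)) = Mul(Add(Add(4, 1152, -5136), 7676), Add(-11385, -6303)) = Mul(Add(-3980, 7676), -17688) = Mul(3696, -17688) = -65374848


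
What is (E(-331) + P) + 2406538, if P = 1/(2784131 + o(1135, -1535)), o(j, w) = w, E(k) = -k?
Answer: 6697344051925/2782596 ≈ 2.4069e+6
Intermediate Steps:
P = 1/2782596 (P = 1/(2784131 - 1535) = 1/2782596 ≈ 3.5938e-7)
(E(-331) + P) + 2406538 = (-1*(-331) + 1/2782596) + 2406538 = (331 + 1/2782596) + 2406538 = 921039277/2782596 + 2406538 = 6697344051925/2782596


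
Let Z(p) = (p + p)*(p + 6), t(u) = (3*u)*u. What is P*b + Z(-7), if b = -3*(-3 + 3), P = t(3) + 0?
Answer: 14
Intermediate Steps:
t(u) = 3*u²
P = 27 (P = 3*3² + 0 = 3*9 + 0 = 27 + 0 = 27)
Z(p) = 2*p*(6 + p) (Z(p) = (2*p)*(6 + p) = 2*p*(6 + p))
b = 0 (b = -3*0 = 0)
P*b + Z(-7) = 27*0 + 2*(-7)*(6 - 7) = 0 + 2*(-7)*(-1) = 0 + 14 = 14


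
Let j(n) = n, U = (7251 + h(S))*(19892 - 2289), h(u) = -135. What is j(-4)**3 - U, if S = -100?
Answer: -125263012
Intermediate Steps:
U = 125262948 (U = (7251 - 135)*(19892 - 2289) = 7116*17603 = 125262948)
j(-4)**3 - U = (-4)**3 - 1*125262948 = -64 - 125262948 = -125263012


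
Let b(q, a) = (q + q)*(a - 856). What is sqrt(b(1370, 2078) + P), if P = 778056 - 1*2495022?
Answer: sqrt(1631314) ≈ 1277.2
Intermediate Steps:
b(q, a) = 2*q*(-856 + a) (b(q, a) = (2*q)*(-856 + a) = 2*q*(-856 + a))
P = -1716966 (P = 778056 - 2495022 = -1716966)
sqrt(b(1370, 2078) + P) = sqrt(2*1370*(-856 + 2078) - 1716966) = sqrt(2*1370*1222 - 1716966) = sqrt(3348280 - 1716966) = sqrt(1631314)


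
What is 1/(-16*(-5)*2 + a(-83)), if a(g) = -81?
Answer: 1/79 ≈ 0.012658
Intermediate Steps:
1/(-16*(-5)*2 + a(-83)) = 1/(-16*(-5)*2 - 81) = 1/(80*2 - 81) = 1/(160 - 81) = 1/79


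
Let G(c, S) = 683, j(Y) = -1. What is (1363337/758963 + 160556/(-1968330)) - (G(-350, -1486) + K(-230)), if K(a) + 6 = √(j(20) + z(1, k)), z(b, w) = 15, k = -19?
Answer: -504400823219024/746944820895 - √14 ≈ -679.03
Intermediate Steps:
K(a) = -6 + √14 (K(a) = -6 + √(-1 + 15) = -6 + √14)
(1363337/758963 + 160556/(-1968330)) - (G(-350, -1486) + K(-230)) = (1363337/758963 + 160556/(-1968330)) - (683 + (-6 + √14)) = (1363337*(1/758963) + 160556*(-1/1968330)) - (677 + √14) = (1363337/758963 - 80278/984165) + (-677 - √14) = 1280820526891/746944820895 + (-677 - √14) = -504400823219024/746944820895 - √14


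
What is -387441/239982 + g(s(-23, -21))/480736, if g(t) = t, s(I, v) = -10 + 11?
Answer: -31042766099/19227997792 ≈ -1.6145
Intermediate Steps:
s(I, v) = 1
-387441/239982 + g(s(-23, -21))/480736 = -387441/239982 + 1/480736 = -387441*1/239982 + 1*(1/480736) = -129147/79994 + 1/480736 = -31042766099/19227997792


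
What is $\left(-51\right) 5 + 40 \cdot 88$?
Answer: $3265$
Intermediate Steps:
$\left(-51\right) 5 + 40 \cdot 88 = -255 + 3520 = 3265$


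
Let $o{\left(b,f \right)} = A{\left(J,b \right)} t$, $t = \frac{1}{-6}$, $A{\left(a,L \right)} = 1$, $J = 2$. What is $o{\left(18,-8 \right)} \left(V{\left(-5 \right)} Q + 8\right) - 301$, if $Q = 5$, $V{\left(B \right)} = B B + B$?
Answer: $-319$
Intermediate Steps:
$V{\left(B \right)} = B + B^{2}$ ($V{\left(B \right)} = B^{2} + B = B + B^{2}$)
$t = - \frac{1}{6} \approx -0.16667$
$o{\left(b,f \right)} = - \frac{1}{6}$ ($o{\left(b,f \right)} = 1 \left(- \frac{1}{6}\right) = - \frac{1}{6}$)
$o{\left(18,-8 \right)} \left(V{\left(-5 \right)} Q + 8\right) - 301 = - \frac{- 5 \left(1 - 5\right) 5 + 8}{6} - 301 = - \frac{\left(-5\right) \left(-4\right) 5 + 8}{6} - 301 = - \frac{20 \cdot 5 + 8}{6} - 301 = - \frac{100 + 8}{6} - 301 = \left(- \frac{1}{6}\right) 108 - 301 = -18 - 301 = -319$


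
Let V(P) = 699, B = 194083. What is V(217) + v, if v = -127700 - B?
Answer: -321084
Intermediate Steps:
v = -321783 (v = -127700 - 1*194083 = -127700 - 194083 = -321783)
V(217) + v = 699 - 321783 = -321084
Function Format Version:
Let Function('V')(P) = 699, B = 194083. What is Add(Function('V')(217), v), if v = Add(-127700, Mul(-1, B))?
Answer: -321084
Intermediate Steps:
v = -321783 (v = Add(-127700, Mul(-1, 194083)) = Add(-127700, -194083) = -321783)
Add(Function('V')(217), v) = Add(699, -321783) = -321084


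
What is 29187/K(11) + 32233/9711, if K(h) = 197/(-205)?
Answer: -58097816284/1913067 ≈ -30369.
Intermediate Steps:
K(h) = -197/205 (K(h) = 197*(-1/205) = -197/205)
29187/K(11) + 32233/9711 = 29187/(-197/205) + 32233/9711 = 29187*(-205/197) + 32233*(1/9711) = -5983335/197 + 32233/9711 = -58097816284/1913067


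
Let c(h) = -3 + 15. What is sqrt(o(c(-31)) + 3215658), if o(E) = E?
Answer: sqrt(3215670) ≈ 1793.2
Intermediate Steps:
c(h) = 12
sqrt(o(c(-31)) + 3215658) = sqrt(12 + 3215658) = sqrt(3215670)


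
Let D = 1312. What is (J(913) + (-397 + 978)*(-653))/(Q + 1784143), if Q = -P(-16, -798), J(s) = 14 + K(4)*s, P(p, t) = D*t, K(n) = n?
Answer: -375727/2831119 ≈ -0.13271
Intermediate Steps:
P(p, t) = 1312*t
J(s) = 14 + 4*s
Q = 1046976 (Q = -1312*(-798) = -1*(-1046976) = 1046976)
(J(913) + (-397 + 978)*(-653))/(Q + 1784143) = ((14 + 4*913) + (-397 + 978)*(-653))/(1046976 + 1784143) = ((14 + 3652) + 581*(-653))/2831119 = (3666 - 379393)*(1/2831119) = -375727*1/2831119 = -375727/2831119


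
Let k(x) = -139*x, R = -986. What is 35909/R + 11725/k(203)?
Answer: -5048301/137054 ≈ -36.834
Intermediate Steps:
35909/R + 11725/k(203) = 35909/(-986) + 11725/((-139*203)) = 35909*(-1/986) + 11725/(-28217) = -35909/986 + 11725*(-1/28217) = -35909/986 - 1675/4031 = -5048301/137054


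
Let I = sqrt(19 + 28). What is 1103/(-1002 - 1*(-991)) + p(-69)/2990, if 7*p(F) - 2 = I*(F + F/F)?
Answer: -11542884/115115 - 34*sqrt(47)/10465 ≈ -100.29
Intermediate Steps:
I = sqrt(47) ≈ 6.8557
p(F) = 2/7 + sqrt(47)*(1 + F)/7 (p(F) = 2/7 + (sqrt(47)*(F + F/F))/7 = 2/7 + (sqrt(47)*(F + 1))/7 = 2/7 + (sqrt(47)*(1 + F))/7 = 2/7 + sqrt(47)*(1 + F)/7)
1103/(-1002 - 1*(-991)) + p(-69)/2990 = 1103/(-1002 - 1*(-991)) + (2/7 + sqrt(47)/7 + (1/7)*(-69)*sqrt(47))/2990 = 1103/(-1002 + 991) + (2/7 + sqrt(47)/7 - 69*sqrt(47)/7)*(1/2990) = 1103/(-11) + (2/7 - 68*sqrt(47)/7)*(1/2990) = 1103*(-1/11) + (1/10465 - 34*sqrt(47)/10465) = -1103/11 + (1/10465 - 34*sqrt(47)/10465) = -11542884/115115 - 34*sqrt(47)/10465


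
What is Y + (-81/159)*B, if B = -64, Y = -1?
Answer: 1675/53 ≈ 31.604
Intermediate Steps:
Y + (-81/159)*B = -1 - 81/159*(-64) = -1 - 81*1/159*(-64) = -1 - 27/53*(-64) = -1 + 1728/53 = 1675/53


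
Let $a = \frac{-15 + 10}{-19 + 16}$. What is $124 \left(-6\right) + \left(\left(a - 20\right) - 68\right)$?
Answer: $- \frac{2491}{3} \approx -830.33$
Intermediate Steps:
$a = \frac{5}{3}$ ($a = - \frac{5}{-3} = \left(-5\right) \left(- \frac{1}{3}\right) = \frac{5}{3} \approx 1.6667$)
$124 \left(-6\right) + \left(\left(a - 20\right) - 68\right) = 124 \left(-6\right) + \left(\left(\frac{5}{3} - 20\right) - 68\right) = -744 + \left(\left(\frac{5}{3} - 20\right) - 68\right) = -744 - \frac{259}{3} = - \frac{2491}{3}$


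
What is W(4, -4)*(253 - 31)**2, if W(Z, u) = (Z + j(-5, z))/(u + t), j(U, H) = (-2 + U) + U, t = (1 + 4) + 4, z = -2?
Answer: -394272/5 ≈ -78854.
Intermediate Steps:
t = 9 (t = 5 + 4 = 9)
j(U, H) = -2 + 2*U
W(Z, u) = (-12 + Z)/(9 + u) (W(Z, u) = (Z + (-2 + 2*(-5)))/(u + 9) = (Z + (-2 - 10))/(9 + u) = (Z - 12)/(9 + u) = (-12 + Z)/(9 + u))
W(4, -4)*(253 - 31)**2 = ((-12 + 4)/(9 - 4))*(253 - 31)**2 = (-8/5)*222**2 = ((1/5)*(-8))*49284 = -8/5*49284 = -394272/5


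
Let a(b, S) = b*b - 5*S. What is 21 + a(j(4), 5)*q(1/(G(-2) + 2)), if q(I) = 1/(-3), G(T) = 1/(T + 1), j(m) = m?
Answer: 24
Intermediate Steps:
G(T) = 1/(1 + T)
a(b, S) = b² - 5*S
q(I) = -⅓
21 + a(j(4), 5)*q(1/(G(-2) + 2)) = 21 + (4² - 5*5)*(-⅓) = 21 + (16 - 25)*(-⅓) = 21 - 9*(-⅓) = 21 + 3 = 24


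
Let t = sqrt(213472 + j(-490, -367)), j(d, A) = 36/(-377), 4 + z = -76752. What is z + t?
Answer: -76756 + 2*sqrt(7585137079)/377 ≈ -76294.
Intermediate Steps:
z = -76756 (z = -4 - 76752 = -76756)
j(d, A) = -36/377 (j(d, A) = 36*(-1/377) = -36/377)
t = 2*sqrt(7585137079)/377 (t = sqrt(213472 - 36/377) = sqrt(80478908/377) = 2*sqrt(7585137079)/377 ≈ 462.03)
z + t = -76756 + 2*sqrt(7585137079)/377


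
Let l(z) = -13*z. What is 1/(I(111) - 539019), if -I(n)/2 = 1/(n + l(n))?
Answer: -666/358986653 ≈ -1.8552e-6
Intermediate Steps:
I(n) = 1/(6*n) (I(n) = -2/(n - 13*n) = -2*(-1/(12*n)) = -(-1)/(6*n) = 1/(6*n))
1/(I(111) - 539019) = 1/((⅙)/111 - 539019) = 1/((⅙)*(1/111) - 539019) = 1/(1/666 - 539019) = 1/(-358986653/666) = -666/358986653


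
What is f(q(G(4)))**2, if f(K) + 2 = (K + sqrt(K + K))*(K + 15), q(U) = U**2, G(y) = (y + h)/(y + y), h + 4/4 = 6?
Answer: 17031229249/16777216 + 713252601*sqrt(2)/1048576 ≈ 1977.1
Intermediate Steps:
h = 5 (h = -1 + 6 = 5)
G(y) = (5 + y)/(2*y) (G(y) = (y + 5)/(y + y) = (5 + y)/((2*y)) = (5 + y)*(1/(2*y)) = (5 + y)/(2*y))
f(K) = -2 + (15 + K)*(K + sqrt(2)*sqrt(K)) (f(K) = -2 + (K + sqrt(K + K))*(K + 15) = -2 + (K + sqrt(2*K))*(15 + K) = -2 + (K + sqrt(2)*sqrt(K))*(15 + K) = -2 + (15 + K)*(K + sqrt(2)*sqrt(K)))
f(q(G(4)))**2 = (-2 + (((1/2)*(5 + 4)/4)**2)**2 + 15*((1/2)*(5 + 4)/4)**2 + sqrt(2)*(((1/2)*(5 + 4)/4)**2)**(3/2) + 15*sqrt(2)*sqrt(((1/2)*(5 + 4)/4)**2))**2 = (-2 + (((1/2)*(1/4)*9)**2)**2 + 15*((1/2)*(1/4)*9)**2 + sqrt(2)*(((1/2)*(1/4)*9)**2)**(3/2) + 15*sqrt(2)*sqrt(((1/2)*(1/4)*9)**2))**2 = (-2 + ((9/8)**2)**2 + 15*(9/8)**2 + sqrt(2)*((9/8)**2)**(3/2) + 15*sqrt(2)*sqrt((9/8)**2))**2 = (-2 + (81/64)**2 + 15*(81/64) + sqrt(2)*(81/64)**(3/2) + 15*sqrt(2)*sqrt(81/64))**2 = (-2 + 6561/4096 + 1215/64 + sqrt(2)*(729/512) + 15*sqrt(2)*(9/8))**2 = (-2 + 6561/4096 + 1215/64 + 729*sqrt(2)/512 + 135*sqrt(2)/8)**2 = (76129/4096 + 9369*sqrt(2)/512)**2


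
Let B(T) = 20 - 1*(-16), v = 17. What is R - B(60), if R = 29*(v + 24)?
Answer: 1153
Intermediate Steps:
B(T) = 36 (B(T) = 20 + 16 = 36)
R = 1189 (R = 29*(17 + 24) = 29*41 = 1189)
R - B(60) = 1189 - 1*36 = 1189 - 36 = 1153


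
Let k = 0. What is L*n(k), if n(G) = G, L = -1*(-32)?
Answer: 0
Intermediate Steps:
L = 32
L*n(k) = 32*0 = 0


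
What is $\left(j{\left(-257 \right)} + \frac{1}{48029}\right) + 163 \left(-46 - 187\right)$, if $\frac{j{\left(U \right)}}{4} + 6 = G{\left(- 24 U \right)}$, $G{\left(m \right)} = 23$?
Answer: $- \frac{1820827418}{48029} \approx -37911.0$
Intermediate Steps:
$j{\left(U \right)} = 68$ ($j{\left(U \right)} = -24 + 4 \cdot 23 = -24 + 92 = 68$)
$\left(j{\left(-257 \right)} + \frac{1}{48029}\right) + 163 \left(-46 - 187\right) = \left(68 + \frac{1}{48029}\right) + 163 \left(-46 - 187\right) = \left(68 + \frac{1}{48029}\right) + 163 \left(-233\right) = \frac{3265973}{48029} - 37979 = - \frac{1820827418}{48029}$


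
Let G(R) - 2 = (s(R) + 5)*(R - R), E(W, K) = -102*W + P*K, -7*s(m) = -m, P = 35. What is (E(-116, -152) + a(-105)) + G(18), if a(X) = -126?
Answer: 6388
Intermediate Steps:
s(m) = m/7 (s(m) = -(-1)*m/7 = m/7)
E(W, K) = -102*W + 35*K
G(R) = 2 (G(R) = 2 + (R/7 + 5)*(R - R) = 2 + (5 + R/7)*0 = 2 + 0 = 2)
(E(-116, -152) + a(-105)) + G(18) = ((-102*(-116) + 35*(-152)) - 126) + 2 = ((11832 - 5320) - 126) + 2 = (6512 - 126) + 2 = 6386 + 2 = 6388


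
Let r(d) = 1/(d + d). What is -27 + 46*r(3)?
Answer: -58/3 ≈ -19.333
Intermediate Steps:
r(d) = 1/(2*d)
-27 + 46*r(3) = -27 + 46*((½)/3) = -27 + 46*((½)*(⅓)) = -27 + 46*(⅙) = -27 + 23/3 = -58/3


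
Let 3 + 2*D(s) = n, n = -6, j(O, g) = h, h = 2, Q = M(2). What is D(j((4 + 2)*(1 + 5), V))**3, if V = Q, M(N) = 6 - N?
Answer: -729/8 ≈ -91.125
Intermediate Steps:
Q = 4 (Q = 6 - 1*2 = 6 - 2 = 4)
V = 4
j(O, g) = 2
D(s) = -9/2 (D(s) = -3/2 + (1/2)*(-6) = -3/2 - 3 = -9/2)
D(j((4 + 2)*(1 + 5), V))**3 = (-9/2)**3 = -729/8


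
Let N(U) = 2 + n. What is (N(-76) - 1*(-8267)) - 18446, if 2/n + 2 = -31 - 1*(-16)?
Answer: -173011/17 ≈ -10177.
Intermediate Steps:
n = -2/17 (n = 2/(-2 + (-31 - 1*(-16))) = 2/(-2 + (-31 + 16)) = 2/(-2 - 15) = 2/(-17) = 2*(-1/17) = -2/17 ≈ -0.11765)
N(U) = 32/17 (N(U) = 2 - 2/17 = 32/17)
(N(-76) - 1*(-8267)) - 18446 = (32/17 - 1*(-8267)) - 18446 = (32/17 + 8267) - 18446 = 140571/17 - 18446 = -173011/17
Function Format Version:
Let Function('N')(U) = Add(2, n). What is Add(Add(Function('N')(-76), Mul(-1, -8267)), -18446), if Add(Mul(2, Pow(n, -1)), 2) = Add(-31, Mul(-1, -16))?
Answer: Rational(-173011, 17) ≈ -10177.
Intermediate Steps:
n = Rational(-2, 17) (n = Mul(2, Pow(Add(-2, Add(-31, Mul(-1, -16))), -1)) = Mul(2, Pow(Add(-2, Add(-31, 16)), -1)) = Mul(2, Pow(Add(-2, -15), -1)) = Mul(2, Pow(-17, -1)) = Mul(2, Rational(-1, 17)) = Rational(-2, 17) ≈ -0.11765)
Function('N')(U) = Rational(32, 17) (Function('N')(U) = Add(2, Rational(-2, 17)) = Rational(32, 17))
Add(Add(Function('N')(-76), Mul(-1, -8267)), -18446) = Add(Add(Rational(32, 17), Mul(-1, -8267)), -18446) = Add(Add(Rational(32, 17), 8267), -18446) = Add(Rational(140571, 17), -18446) = Rational(-173011, 17)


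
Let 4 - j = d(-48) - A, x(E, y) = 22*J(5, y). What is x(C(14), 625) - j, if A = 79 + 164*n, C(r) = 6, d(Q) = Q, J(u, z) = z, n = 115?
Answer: -5241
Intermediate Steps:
x(E, y) = 22*y
A = 18939 (A = 79 + 164*115 = 79 + 18860 = 18939)
j = 18991 (j = 4 - (-48 - 1*18939) = 4 - (-48 - 18939) = 4 - 1*(-18987) = 4 + 18987 = 18991)
x(C(14), 625) - j = 22*625 - 1*18991 = 13750 - 18991 = -5241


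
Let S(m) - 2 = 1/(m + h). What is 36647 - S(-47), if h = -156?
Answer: 7438936/203 ≈ 36645.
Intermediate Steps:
S(m) = 2 + 1/(-156 + m) (S(m) = 2 + 1/(m - 156) = 2 + 1/(-156 + m))
36647 - S(-47) = 36647 - (-311 + 2*(-47))/(-156 - 47) = 36647 - (-311 - 94)/(-203) = 36647 - (-1)*(-405)/203 = 36647 - 1*405/203 = 36647 - 405/203 = 7438936/203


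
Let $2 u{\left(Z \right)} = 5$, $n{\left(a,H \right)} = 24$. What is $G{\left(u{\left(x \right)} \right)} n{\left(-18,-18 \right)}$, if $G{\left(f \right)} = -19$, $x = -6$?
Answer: $-456$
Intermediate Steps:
$u{\left(Z \right)} = \frac{5}{2}$ ($u{\left(Z \right)} = \frac{1}{2} \cdot 5 = \frac{5}{2}$)
$G{\left(u{\left(x \right)} \right)} n{\left(-18,-18 \right)} = \left(-19\right) 24 = -456$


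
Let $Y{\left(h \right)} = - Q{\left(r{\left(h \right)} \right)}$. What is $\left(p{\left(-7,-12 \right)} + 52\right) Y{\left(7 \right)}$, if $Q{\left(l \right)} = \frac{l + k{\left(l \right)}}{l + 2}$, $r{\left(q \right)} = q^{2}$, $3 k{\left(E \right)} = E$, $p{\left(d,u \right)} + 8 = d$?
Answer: $- \frac{7252}{153} \approx -47.399$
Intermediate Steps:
$p{\left(d,u \right)} = -8 + d$
$k{\left(E \right)} = \frac{E}{3}$
$Q{\left(l \right)} = \frac{4 l}{3 \left(2 + l\right)}$ ($Q{\left(l \right)} = \frac{l + \frac{l}{3}}{l + 2} = \frac{\frac{4}{3} l}{2 + l} = \frac{4 l}{3 \left(2 + l\right)}$)
$Y{\left(h \right)} = - \frac{4 h^{2}}{3 \left(2 + h^{2}\right)}$
$\left(p{\left(-7,-12 \right)} + 52\right) Y{\left(7 \right)} = \left(\left(-8 - 7\right) + 52\right) \left(- \frac{4 \cdot 7^{2}}{6 + 3 \cdot 7^{2}}\right) = \left(-15 + 52\right) \left(\left(-4\right) 49 \frac{1}{6 + 3 \cdot 49}\right) = 37 \left(\left(-4\right) 49 \frac{1}{6 + 147}\right) = 37 \left(\left(-4\right) 49 \cdot \frac{1}{153}\right) = 37 \left(- \frac{196}{153}\right) = - \frac{7252}{153}$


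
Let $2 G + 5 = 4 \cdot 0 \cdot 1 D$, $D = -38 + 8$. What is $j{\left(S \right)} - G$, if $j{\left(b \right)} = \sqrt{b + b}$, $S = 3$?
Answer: $\frac{5}{2} + \sqrt{6} \approx 4.9495$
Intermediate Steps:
$D = -30$
$j{\left(b \right)} = \sqrt{2} \sqrt{b}$ ($j{\left(b \right)} = \sqrt{2 b} = \sqrt{2} \sqrt{b}$)
$G = - \frac{5}{2}$ ($G = - \frac{5}{2} + \frac{4 \cdot 0 \cdot 1 \left(-30\right)}{2} = - \frac{5}{2} + \frac{0 \cdot 1 \left(-30\right)}{2} = - \frac{5}{2} + \frac{0 \left(-30\right)}{2} = - \frac{5}{2} + \frac{1}{2} \cdot 0 = - \frac{5}{2} + 0 = - \frac{5}{2} \approx -2.5$)
$j{\left(S \right)} - G = \sqrt{2} \sqrt{3} - - \frac{5}{2} = \sqrt{6} + \frac{5}{2} = \frac{5}{2} + \sqrt{6}$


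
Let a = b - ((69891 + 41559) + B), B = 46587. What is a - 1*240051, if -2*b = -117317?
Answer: -678859/2 ≈ -3.3943e+5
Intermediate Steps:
b = 117317/2 (b = -½*(-117317) = 117317/2 ≈ 58659.)
a = -198757/2 (a = 117317/2 - ((69891 + 41559) + 46587) = 117317/2 - (111450 + 46587) = 117317/2 - 1*158037 = 117317/2 - 158037 = -198757/2 ≈ -99379.)
a - 1*240051 = -198757/2 - 1*240051 = -198757/2 - 240051 = -678859/2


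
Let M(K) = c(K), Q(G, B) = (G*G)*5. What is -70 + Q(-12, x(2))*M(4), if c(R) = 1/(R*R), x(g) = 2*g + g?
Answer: -25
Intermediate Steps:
x(g) = 3*g
Q(G, B) = 5*G**2 (Q(G, B) = G**2*5 = 5*G**2)
c(R) = R**(-2) (c(R) = 1/(R**2) = R**(-2))
M(K) = K**(-2)
-70 + Q(-12, x(2))*M(4) = -70 + (5*(-12)**2)/4**2 = -70 + (5*144)*(1/16) = -70 + 720*(1/16) = -70 + 45 = -25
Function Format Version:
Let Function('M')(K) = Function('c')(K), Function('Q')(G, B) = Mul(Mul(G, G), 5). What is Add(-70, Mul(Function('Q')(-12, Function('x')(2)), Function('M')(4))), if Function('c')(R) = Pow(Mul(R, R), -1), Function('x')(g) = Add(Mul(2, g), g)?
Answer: -25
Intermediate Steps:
Function('x')(g) = Mul(3, g)
Function('Q')(G, B) = Mul(5, Pow(G, 2)) (Function('Q')(G, B) = Mul(Pow(G, 2), 5) = Mul(5, Pow(G, 2)))
Function('c')(R) = Pow(R, -2) (Function('c')(R) = Pow(Pow(R, 2), -1) = Pow(R, -2))
Function('M')(K) = Pow(K, -2)
Add(-70, Mul(Function('Q')(-12, Function('x')(2)), Function('M')(4))) = Add(-70, Mul(Mul(5, Pow(-12, 2)), Pow(4, -2))) = Add(-70, Mul(Mul(5, 144), Rational(1, 16))) = Add(-70, Mul(720, Rational(1, 16))) = Add(-70, 45) = -25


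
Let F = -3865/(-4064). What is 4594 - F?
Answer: 18666151/4064 ≈ 4593.0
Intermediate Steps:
F = 3865/4064 (F = -3865*(-1/4064) = 3865/4064 ≈ 0.95103)
4594 - F = 4594 - 1*3865/4064 = 4594 - 3865/4064 = 18666151/4064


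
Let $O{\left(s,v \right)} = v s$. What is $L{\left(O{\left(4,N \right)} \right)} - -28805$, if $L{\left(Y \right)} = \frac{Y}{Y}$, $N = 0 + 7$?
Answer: $28806$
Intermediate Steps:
$N = 7$
$O{\left(s,v \right)} = s v$
$L{\left(Y \right)} = 1$
$L{\left(O{\left(4,N \right)} \right)} - -28805 = 1 - -28805 = 1 + 28805 = 28806$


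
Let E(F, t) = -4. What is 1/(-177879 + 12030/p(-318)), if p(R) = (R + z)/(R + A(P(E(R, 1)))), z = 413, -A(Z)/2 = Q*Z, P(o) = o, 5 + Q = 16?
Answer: -19/3933081 ≈ -4.8308e-6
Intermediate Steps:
Q = 11 (Q = -5 + 16 = 11)
A(Z) = -22*Z
p(R) = (413 + R)/(88 + R) (p(R) = (R + 413)/(R - 22*(-4)) = (413 + R)/(R + 88) = (413 + R)/(88 + R))
1/(-177879 + 12030/p(-318)) = 1/(-177879 + 12030/(((413 - 318)/(88 - 318)))) = 1/(-177879 + 12030/((95/(-230)))) = 1/(-177879 + 12030/((-1/230*95))) = 1/(-177879 + 12030/(-19/46)) = 1/(-177879 + 12030*(-46/19)) = 1/(-177879 - 553380/19) = 1/(-3933081/19) = -19/3933081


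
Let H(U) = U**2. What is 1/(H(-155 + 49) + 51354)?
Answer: 1/62590 ≈ 1.5977e-5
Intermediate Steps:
1/(H(-155 + 49) + 51354) = 1/((-155 + 49)**2 + 51354) = 1/((-106)**2 + 51354) = 1/(11236 + 51354) = 1/62590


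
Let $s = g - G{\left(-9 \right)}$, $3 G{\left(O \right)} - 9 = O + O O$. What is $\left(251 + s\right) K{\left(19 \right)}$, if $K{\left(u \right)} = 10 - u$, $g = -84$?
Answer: $-1260$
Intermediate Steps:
$G{\left(O \right)} = 3 + \frac{O}{3} + \frac{O^{2}}{3}$ ($G{\left(O \right)} = 3 + \frac{O + O O}{3} = 3 + \frac{O + O^{2}}{3} = 3 + \left(\frac{O}{3} + \frac{O^{2}}{3}\right) = 3 + \frac{O}{3} + \frac{O^{2}}{3}$)
$s = -111$ ($s = -84 - \left(3 + \frac{1}{3} \left(-9\right) + \frac{\left(-9\right)^{2}}{3}\right) = -84 - \left(3 - 3 + \frac{1}{3} \cdot 81\right) = -84 - \left(3 - 3 + 27\right) = -84 - 27 = -111$)
$\left(251 + s\right) K{\left(19 \right)} = \left(251 - 111\right) \left(10 - 19\right) = 140 \left(10 - 19\right) = 140 \left(-9\right) = -1260$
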